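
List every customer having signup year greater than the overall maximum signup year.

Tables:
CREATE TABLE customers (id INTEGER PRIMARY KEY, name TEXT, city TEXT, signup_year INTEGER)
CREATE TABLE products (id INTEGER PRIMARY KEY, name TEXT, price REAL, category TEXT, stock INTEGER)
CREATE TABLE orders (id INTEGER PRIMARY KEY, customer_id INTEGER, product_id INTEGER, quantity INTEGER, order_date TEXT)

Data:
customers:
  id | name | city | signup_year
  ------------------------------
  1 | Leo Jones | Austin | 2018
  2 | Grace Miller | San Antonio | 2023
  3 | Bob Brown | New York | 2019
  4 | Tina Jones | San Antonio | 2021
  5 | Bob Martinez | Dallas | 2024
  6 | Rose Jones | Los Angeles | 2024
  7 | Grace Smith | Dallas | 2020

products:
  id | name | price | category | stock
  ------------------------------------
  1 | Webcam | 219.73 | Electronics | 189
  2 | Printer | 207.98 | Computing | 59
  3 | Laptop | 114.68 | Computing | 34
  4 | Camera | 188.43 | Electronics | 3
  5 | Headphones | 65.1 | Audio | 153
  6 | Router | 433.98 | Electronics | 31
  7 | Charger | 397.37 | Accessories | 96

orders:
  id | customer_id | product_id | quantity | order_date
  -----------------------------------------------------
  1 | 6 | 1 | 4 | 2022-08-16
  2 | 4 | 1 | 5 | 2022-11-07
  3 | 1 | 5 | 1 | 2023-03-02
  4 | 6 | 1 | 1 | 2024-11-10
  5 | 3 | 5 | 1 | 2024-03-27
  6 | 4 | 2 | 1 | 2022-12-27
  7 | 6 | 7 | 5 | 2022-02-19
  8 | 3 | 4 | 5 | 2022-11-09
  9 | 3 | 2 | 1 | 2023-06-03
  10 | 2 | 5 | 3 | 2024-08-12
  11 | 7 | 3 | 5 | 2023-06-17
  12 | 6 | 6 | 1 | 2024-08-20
SELECT name, signup_year FROM customers WHERE signup_year > (SELECT MAX(signup_year) FROM customers)

Execution result:
(no rows)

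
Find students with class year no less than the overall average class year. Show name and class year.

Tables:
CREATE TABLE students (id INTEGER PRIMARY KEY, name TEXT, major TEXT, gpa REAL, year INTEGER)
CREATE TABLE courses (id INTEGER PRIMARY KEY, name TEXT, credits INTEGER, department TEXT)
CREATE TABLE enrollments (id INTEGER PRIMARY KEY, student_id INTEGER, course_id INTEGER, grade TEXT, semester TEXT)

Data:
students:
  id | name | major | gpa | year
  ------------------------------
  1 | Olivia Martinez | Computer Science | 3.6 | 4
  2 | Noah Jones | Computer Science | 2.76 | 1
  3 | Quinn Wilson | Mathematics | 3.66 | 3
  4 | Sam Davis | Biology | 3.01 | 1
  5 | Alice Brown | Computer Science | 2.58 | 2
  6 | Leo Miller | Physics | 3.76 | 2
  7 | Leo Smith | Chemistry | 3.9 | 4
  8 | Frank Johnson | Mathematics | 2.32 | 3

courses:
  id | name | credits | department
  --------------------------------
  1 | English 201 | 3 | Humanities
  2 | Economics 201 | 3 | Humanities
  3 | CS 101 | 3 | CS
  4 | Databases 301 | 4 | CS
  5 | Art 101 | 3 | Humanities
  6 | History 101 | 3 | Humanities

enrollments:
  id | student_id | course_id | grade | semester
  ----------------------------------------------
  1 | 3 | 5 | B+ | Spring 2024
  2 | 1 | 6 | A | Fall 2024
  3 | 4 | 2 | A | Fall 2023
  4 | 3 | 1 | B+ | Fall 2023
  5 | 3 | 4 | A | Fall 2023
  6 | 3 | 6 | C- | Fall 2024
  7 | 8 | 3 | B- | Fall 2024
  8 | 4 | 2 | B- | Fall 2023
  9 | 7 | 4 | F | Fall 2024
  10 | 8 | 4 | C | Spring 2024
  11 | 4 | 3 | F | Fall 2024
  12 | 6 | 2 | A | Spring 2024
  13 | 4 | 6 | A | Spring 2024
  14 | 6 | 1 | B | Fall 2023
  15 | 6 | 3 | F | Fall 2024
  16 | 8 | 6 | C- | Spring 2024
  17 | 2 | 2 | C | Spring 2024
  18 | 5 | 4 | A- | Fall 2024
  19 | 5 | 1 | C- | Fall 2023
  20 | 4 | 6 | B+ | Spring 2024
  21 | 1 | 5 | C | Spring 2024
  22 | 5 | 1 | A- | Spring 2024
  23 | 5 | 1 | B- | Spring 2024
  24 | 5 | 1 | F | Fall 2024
SELECT name, year FROM students WHERE year >= (SELECT AVG(year) FROM students)

Execution result:
name | year
Olivia Martinez | 4
Quinn Wilson | 3
Leo Smith | 4
Frank Johnson | 3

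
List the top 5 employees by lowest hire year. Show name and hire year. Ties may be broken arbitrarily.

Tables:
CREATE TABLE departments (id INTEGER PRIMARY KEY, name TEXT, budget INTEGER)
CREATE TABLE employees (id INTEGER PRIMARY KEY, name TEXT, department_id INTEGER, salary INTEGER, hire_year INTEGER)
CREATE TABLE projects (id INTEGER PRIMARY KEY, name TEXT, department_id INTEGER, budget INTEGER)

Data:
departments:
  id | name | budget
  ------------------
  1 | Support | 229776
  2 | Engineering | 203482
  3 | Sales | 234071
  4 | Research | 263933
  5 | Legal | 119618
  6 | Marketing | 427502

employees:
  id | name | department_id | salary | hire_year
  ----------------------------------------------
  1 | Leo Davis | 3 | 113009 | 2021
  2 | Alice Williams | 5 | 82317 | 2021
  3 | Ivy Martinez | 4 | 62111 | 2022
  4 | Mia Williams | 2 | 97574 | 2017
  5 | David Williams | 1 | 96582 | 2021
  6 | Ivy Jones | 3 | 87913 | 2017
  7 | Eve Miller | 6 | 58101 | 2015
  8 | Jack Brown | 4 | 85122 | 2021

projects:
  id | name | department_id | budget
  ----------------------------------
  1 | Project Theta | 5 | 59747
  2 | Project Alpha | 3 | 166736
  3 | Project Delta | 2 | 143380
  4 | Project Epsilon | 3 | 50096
SELECT name, hire_year FROM employees ORDER BY hire_year ASC LIMIT 5

Execution result:
name | hire_year
Eve Miller | 2015
Mia Williams | 2017
Ivy Jones | 2017
Leo Davis | 2021
Alice Williams | 2021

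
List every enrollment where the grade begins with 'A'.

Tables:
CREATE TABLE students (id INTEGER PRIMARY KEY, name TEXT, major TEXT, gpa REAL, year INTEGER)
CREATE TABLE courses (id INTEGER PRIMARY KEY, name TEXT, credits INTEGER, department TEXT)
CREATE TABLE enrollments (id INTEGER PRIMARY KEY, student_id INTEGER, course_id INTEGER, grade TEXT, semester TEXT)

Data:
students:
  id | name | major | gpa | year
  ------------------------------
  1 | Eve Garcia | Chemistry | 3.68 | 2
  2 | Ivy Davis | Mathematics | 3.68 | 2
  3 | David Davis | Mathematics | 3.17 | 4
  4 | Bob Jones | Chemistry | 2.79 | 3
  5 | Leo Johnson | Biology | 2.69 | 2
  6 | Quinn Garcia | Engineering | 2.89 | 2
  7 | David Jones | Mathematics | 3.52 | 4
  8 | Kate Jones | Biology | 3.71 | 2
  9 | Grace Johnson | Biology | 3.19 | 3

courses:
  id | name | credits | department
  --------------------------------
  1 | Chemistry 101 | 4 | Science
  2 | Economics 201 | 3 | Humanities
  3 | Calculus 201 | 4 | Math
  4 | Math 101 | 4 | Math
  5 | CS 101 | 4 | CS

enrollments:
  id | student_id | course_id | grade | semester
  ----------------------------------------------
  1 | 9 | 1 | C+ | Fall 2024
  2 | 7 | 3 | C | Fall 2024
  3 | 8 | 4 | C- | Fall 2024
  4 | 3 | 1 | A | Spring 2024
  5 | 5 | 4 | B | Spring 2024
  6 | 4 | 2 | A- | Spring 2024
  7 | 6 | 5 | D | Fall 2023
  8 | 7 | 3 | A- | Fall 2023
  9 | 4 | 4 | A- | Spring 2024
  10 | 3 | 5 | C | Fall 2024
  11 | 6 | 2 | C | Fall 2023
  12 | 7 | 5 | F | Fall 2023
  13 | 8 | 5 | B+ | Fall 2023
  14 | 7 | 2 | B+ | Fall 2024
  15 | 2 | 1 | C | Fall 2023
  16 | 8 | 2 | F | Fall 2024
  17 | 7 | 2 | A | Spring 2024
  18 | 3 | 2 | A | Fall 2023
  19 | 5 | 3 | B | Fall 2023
SELECT id, grade FROM enrollments WHERE grade LIKE 'A%'

Execution result:
id | grade
4 | A
6 | A-
8 | A-
9 | A-
17 | A
18 | A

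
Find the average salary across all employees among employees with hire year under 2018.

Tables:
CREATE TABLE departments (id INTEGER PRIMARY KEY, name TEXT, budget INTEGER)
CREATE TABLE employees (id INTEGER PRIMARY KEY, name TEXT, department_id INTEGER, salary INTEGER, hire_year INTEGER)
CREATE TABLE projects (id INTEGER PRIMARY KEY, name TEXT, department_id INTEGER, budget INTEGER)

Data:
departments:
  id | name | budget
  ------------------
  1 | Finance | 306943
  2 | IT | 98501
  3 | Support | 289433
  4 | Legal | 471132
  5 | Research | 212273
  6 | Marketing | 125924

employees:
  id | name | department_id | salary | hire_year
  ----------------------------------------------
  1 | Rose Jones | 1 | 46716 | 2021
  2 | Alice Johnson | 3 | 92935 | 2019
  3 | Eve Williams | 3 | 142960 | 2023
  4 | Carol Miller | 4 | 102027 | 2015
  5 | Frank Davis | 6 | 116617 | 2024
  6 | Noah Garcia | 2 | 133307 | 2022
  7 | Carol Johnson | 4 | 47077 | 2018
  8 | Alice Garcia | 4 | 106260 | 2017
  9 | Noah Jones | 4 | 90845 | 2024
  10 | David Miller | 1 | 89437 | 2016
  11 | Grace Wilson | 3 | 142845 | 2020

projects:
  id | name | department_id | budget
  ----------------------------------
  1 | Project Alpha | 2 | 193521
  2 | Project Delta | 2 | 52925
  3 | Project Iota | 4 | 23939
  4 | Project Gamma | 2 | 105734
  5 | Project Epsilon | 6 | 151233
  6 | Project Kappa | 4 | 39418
SELECT AVG(salary) FROM employees WHERE hire_year < 2018

Execution result:
99241.33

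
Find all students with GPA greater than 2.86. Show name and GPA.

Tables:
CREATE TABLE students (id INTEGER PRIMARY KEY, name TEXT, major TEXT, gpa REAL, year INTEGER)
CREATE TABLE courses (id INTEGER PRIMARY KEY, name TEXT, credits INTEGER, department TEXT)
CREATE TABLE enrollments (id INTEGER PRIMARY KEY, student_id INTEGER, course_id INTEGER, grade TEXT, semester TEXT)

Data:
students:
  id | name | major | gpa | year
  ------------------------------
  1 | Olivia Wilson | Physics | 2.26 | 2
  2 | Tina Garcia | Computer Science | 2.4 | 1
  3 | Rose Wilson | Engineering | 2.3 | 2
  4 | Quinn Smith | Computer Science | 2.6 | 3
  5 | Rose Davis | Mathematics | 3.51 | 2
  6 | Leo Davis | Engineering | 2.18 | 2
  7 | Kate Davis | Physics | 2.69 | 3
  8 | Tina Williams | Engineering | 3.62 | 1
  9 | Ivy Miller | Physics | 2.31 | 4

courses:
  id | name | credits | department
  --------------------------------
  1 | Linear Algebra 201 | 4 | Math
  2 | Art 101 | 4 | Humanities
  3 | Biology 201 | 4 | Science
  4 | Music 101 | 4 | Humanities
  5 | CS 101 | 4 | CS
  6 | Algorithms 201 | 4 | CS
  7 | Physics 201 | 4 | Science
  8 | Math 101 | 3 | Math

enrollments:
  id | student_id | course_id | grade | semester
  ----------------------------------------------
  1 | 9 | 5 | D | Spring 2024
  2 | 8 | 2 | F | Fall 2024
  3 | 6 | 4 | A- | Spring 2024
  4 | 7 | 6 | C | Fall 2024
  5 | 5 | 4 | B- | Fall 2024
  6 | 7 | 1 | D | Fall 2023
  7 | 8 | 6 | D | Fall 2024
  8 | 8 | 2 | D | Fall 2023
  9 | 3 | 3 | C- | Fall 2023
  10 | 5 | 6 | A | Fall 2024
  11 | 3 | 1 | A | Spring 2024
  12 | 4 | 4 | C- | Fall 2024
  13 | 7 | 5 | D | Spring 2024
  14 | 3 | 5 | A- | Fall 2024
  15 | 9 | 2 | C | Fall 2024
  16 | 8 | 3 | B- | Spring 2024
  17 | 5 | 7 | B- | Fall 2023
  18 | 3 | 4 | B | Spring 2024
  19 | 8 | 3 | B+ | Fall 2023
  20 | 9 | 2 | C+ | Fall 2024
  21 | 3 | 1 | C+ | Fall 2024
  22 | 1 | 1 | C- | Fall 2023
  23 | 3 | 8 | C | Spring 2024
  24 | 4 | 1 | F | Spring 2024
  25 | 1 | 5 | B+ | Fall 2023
SELECT name, gpa FROM students WHERE gpa > 2.86

Execution result:
name | gpa
Rose Davis | 3.51
Tina Williams | 3.62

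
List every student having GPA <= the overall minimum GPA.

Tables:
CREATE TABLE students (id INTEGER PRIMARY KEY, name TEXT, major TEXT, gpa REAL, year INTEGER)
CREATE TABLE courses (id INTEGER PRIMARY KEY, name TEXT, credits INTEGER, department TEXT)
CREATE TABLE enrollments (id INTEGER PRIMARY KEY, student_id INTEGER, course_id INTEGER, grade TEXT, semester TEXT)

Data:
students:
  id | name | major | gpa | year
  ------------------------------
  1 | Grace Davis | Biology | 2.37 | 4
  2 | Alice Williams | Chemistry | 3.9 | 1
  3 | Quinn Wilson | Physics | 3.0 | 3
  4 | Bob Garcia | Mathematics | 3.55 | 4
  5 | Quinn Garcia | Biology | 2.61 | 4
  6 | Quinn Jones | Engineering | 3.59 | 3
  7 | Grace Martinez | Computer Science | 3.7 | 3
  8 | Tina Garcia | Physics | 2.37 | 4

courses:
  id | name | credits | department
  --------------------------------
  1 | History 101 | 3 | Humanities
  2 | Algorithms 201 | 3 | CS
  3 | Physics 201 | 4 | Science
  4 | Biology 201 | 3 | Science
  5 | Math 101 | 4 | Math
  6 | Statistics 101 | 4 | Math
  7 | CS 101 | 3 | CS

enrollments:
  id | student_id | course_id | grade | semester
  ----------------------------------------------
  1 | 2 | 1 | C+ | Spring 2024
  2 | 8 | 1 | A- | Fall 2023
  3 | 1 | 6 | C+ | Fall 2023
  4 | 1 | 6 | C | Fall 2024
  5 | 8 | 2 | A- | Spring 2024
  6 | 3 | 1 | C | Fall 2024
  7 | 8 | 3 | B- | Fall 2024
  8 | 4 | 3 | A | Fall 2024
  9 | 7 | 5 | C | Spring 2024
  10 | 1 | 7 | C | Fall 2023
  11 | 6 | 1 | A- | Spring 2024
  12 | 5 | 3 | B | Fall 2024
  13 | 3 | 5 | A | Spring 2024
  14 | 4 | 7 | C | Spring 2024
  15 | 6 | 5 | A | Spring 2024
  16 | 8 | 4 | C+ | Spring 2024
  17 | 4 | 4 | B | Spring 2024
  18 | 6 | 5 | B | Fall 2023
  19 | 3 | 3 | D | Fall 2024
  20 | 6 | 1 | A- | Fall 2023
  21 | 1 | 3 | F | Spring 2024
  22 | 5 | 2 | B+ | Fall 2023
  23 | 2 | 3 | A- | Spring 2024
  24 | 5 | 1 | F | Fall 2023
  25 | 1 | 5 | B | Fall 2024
SELECT name, gpa FROM students WHERE gpa <= (SELECT MIN(gpa) FROM students)

Execution result:
name | gpa
Grace Davis | 2.37
Tina Garcia | 2.37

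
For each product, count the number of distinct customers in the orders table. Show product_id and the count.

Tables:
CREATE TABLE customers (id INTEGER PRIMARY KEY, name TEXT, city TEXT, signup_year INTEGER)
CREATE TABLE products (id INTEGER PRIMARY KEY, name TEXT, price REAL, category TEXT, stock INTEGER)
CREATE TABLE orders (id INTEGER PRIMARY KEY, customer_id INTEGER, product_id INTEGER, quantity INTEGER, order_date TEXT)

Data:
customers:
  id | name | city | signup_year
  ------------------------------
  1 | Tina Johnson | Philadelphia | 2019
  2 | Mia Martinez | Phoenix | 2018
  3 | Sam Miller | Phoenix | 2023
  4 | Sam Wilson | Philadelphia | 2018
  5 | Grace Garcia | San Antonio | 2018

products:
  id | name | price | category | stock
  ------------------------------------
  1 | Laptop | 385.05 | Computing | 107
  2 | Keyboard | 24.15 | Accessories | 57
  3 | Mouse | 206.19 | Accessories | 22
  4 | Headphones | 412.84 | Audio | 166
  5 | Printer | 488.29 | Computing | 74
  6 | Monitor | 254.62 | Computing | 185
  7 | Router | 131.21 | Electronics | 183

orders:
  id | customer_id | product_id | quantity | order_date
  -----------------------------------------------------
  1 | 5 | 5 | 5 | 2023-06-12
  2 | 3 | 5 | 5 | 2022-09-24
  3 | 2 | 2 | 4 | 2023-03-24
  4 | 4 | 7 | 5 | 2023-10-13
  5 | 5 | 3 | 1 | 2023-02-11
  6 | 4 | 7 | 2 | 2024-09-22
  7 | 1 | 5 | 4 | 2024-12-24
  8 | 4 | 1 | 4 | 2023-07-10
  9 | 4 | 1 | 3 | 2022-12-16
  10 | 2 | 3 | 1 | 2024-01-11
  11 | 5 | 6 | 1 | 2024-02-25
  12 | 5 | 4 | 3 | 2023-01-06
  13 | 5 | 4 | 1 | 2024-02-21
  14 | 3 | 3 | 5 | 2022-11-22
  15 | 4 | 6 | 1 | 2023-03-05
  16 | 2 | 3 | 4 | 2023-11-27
SELECT product_id, COUNT(DISTINCT customer_id) AS distinct_customer_count FROM orders GROUP BY product_id

Execution result:
product_id | distinct_customer_count
1 | 1
2 | 1
3 | 3
4 | 1
5 | 3
6 | 2
7 | 1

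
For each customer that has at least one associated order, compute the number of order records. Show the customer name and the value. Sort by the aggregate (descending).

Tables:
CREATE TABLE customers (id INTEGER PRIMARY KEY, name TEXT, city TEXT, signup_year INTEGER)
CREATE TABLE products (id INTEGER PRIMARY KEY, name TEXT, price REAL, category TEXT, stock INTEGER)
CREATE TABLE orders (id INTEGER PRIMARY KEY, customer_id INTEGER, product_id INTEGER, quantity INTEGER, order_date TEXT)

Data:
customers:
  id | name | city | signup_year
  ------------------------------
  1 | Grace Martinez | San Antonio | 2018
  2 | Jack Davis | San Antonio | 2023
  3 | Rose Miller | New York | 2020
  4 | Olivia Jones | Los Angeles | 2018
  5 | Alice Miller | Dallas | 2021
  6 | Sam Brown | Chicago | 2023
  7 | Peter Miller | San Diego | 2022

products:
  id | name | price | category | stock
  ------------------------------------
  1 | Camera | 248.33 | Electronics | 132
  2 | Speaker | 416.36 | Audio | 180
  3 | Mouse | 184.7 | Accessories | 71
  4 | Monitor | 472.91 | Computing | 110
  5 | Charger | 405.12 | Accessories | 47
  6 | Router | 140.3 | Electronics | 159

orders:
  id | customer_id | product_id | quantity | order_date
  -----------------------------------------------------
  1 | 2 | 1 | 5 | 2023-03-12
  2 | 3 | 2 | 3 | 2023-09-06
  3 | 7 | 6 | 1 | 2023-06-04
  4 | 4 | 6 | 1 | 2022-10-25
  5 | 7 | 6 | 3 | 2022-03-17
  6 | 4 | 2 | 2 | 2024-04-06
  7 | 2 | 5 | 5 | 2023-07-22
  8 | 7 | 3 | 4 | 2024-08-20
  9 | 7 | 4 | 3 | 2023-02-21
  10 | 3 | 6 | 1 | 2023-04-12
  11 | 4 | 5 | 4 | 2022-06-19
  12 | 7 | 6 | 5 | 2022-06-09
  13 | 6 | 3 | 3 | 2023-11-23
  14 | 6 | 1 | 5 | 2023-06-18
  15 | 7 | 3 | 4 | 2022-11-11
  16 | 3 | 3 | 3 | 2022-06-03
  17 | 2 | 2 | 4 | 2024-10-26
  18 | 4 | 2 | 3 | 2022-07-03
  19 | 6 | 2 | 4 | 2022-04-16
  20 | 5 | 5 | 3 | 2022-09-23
SELECT p.name, COUNT(*) AS n FROM orders c JOIN customers p ON c.customer_id = p.id GROUP BY p.id, p.name ORDER BY n DESC

Execution result:
name | n
Peter Miller | 6
Olivia Jones | 4
Jack Davis | 3
Rose Miller | 3
Sam Brown | 3
Alice Miller | 1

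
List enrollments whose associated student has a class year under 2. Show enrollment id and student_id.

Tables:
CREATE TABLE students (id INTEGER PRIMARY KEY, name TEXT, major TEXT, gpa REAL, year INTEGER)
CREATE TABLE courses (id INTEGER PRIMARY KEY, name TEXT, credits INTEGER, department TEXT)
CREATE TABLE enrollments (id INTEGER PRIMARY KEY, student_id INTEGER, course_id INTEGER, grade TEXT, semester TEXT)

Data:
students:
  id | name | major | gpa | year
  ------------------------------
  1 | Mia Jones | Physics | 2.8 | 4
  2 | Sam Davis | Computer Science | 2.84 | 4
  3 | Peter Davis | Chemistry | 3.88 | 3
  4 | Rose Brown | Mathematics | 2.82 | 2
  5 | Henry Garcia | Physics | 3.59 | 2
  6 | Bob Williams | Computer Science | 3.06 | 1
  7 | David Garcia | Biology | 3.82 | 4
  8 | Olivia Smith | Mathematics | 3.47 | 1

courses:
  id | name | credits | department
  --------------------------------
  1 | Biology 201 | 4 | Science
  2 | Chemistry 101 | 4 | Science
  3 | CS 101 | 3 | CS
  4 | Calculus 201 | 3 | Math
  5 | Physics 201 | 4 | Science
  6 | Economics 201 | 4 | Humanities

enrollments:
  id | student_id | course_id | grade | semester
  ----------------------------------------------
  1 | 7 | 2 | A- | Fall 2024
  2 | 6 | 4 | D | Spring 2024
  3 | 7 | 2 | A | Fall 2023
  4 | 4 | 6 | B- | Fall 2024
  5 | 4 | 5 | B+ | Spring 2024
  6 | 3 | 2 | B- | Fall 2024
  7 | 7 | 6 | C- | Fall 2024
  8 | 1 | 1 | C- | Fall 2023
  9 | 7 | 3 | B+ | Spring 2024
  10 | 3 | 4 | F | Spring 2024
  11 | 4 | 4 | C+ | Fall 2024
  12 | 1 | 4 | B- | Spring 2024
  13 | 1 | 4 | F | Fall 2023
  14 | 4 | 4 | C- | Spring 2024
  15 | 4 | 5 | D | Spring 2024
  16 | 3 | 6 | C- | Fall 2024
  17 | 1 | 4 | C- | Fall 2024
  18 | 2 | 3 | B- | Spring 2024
SELECT id, student_id FROM enrollments WHERE student_id IN (SELECT id FROM students WHERE year < 2)

Execution result:
id | student_id
2 | 6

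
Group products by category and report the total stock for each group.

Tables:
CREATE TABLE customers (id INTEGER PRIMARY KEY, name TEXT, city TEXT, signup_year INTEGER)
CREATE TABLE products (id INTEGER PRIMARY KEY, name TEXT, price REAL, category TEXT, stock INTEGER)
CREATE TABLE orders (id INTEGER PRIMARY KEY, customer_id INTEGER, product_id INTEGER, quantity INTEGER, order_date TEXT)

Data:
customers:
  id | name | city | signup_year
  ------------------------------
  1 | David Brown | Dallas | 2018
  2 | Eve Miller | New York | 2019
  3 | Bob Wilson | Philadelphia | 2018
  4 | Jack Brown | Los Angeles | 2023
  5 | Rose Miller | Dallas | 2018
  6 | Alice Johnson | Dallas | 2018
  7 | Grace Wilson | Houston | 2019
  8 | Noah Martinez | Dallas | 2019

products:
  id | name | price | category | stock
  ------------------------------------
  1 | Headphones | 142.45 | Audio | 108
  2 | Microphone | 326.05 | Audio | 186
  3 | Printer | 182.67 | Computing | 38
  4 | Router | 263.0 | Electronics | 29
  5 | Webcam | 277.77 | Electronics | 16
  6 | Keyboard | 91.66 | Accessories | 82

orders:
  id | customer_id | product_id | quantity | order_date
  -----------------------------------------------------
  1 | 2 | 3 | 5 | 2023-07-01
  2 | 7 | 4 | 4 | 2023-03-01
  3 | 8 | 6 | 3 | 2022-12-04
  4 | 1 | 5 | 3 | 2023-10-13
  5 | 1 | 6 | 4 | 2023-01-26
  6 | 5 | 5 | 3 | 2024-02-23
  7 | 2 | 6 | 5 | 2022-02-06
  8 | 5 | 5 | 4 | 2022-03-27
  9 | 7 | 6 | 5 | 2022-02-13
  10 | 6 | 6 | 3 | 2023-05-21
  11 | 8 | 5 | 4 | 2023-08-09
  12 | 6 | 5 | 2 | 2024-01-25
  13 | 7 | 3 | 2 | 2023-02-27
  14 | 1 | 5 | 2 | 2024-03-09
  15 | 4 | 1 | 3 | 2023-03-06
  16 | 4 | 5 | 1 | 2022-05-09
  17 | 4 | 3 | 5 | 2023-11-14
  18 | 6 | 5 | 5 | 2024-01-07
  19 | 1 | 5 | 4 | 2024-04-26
SELECT category, SUM(stock) AS sum_stock FROM products GROUP BY category

Execution result:
category | sum_stock
Accessories | 82
Audio | 294
Computing | 38
Electronics | 45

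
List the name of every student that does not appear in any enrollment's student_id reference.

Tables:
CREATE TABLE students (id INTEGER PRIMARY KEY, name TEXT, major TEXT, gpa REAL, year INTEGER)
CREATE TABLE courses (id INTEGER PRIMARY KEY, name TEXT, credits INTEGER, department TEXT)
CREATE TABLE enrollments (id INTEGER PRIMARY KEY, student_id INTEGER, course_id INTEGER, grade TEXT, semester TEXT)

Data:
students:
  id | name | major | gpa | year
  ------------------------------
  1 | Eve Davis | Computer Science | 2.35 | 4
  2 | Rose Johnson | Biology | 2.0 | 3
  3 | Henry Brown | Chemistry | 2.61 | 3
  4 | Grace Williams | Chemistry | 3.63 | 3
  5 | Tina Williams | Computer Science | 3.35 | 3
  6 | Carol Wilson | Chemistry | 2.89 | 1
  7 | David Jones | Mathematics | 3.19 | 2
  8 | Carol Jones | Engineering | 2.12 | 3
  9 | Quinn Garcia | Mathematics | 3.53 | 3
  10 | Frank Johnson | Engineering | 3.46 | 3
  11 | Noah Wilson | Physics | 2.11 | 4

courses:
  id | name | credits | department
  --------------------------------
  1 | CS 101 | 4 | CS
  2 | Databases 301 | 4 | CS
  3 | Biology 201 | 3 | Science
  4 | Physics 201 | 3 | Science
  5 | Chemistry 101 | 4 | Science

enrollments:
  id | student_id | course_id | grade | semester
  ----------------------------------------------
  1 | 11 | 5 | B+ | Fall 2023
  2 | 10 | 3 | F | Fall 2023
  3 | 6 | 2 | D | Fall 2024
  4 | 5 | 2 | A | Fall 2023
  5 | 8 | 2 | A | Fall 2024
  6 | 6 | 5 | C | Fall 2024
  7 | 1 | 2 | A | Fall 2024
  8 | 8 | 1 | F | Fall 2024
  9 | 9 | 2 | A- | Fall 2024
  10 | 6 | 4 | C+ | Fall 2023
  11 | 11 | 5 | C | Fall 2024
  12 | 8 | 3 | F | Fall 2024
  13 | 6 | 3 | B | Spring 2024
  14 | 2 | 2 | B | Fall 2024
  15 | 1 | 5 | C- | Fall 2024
SELECT p.name FROM students p LEFT JOIN enrollments c ON c.student_id = p.id WHERE c.id IS NULL

Execution result:
name
Henry Brown
Grace Williams
David Jones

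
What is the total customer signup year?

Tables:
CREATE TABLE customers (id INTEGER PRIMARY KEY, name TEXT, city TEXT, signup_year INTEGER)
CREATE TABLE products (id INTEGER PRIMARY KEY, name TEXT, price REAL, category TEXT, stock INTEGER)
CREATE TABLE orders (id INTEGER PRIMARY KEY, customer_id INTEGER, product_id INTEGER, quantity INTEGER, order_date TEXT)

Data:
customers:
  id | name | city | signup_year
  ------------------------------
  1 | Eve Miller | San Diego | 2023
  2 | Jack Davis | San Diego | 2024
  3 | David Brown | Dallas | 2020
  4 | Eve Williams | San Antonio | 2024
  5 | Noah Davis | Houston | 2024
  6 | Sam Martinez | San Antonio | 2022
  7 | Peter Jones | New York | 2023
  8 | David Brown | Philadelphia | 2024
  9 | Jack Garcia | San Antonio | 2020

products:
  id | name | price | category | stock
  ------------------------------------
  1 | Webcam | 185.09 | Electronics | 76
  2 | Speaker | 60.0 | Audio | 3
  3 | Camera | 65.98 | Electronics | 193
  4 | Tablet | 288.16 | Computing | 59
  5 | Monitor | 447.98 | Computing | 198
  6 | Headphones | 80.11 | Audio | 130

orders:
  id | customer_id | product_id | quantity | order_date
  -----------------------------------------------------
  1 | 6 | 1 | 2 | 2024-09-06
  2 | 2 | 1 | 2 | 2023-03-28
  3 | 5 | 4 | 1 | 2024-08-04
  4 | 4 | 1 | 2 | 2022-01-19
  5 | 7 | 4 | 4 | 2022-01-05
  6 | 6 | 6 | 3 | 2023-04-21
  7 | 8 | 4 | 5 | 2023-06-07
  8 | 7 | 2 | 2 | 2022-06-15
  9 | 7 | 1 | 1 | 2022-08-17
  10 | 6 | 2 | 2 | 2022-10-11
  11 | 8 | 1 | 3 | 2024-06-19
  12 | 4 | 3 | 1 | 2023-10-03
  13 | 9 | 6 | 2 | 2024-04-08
SELECT SUM(signup_year) FROM customers

Execution result:
18204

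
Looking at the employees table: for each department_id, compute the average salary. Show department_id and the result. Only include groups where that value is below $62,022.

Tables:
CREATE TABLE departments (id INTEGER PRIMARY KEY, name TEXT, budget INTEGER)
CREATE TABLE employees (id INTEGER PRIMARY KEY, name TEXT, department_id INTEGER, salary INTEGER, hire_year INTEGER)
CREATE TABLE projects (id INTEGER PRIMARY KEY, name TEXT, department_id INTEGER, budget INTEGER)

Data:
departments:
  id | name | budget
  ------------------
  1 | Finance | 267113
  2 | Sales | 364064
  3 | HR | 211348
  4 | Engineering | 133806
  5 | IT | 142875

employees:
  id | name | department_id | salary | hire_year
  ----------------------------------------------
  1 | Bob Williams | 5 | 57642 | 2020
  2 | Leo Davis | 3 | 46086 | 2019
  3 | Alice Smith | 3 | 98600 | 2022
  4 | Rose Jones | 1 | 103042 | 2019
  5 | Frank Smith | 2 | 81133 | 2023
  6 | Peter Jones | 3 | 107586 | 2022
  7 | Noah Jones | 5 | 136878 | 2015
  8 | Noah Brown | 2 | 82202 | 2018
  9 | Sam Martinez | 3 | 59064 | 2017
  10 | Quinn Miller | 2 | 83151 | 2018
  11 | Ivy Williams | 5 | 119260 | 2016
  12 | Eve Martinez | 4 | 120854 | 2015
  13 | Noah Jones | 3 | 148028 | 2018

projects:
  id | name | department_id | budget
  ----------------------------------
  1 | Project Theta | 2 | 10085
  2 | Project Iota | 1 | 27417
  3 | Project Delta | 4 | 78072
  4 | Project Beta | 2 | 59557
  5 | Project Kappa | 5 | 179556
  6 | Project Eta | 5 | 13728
SELECT department_id, AVG(salary) AS avg_salary FROM employees GROUP BY department_id HAVING AVG(salary) < 62022

Execution result:
(no rows)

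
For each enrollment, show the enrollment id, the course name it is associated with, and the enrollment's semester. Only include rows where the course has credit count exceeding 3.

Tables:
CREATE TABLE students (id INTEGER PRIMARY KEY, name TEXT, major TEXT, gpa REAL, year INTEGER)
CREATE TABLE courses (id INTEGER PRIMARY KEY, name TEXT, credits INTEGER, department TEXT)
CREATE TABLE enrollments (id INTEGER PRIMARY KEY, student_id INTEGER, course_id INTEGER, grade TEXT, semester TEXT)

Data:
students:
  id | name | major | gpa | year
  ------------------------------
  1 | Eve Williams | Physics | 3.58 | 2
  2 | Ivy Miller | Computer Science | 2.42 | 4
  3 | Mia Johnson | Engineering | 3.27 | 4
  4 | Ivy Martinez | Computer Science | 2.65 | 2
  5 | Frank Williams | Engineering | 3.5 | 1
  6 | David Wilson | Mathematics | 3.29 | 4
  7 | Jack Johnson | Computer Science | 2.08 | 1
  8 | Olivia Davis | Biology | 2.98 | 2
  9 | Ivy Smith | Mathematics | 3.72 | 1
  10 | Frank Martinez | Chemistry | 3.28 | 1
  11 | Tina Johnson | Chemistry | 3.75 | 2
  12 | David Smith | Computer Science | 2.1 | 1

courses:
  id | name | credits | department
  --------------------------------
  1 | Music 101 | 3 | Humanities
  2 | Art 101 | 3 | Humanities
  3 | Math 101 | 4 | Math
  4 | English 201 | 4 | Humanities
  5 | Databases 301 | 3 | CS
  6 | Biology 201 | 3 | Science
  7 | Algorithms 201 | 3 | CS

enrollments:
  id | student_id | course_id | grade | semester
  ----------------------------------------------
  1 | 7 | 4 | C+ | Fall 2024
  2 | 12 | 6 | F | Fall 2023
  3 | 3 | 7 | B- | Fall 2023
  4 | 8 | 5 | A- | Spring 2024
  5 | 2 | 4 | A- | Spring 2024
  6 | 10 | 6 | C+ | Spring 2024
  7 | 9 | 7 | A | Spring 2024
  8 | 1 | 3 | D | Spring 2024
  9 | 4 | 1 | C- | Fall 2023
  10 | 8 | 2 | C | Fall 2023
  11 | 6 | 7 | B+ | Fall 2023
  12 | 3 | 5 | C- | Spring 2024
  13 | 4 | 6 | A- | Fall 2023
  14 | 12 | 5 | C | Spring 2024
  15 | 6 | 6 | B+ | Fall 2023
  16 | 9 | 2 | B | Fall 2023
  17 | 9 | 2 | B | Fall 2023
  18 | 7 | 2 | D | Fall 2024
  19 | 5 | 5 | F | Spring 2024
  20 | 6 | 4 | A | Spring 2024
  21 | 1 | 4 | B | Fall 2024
SELECT c.id, p.name AS course, c.semester FROM enrollments c JOIN courses p ON c.course_id = p.id WHERE p.credits > 3

Execution result:
id | course | semester
1 | English 201 | Fall 2024
5 | English 201 | Spring 2024
8 | Math 101 | Spring 2024
20 | English 201 | Spring 2024
21 | English 201 | Fall 2024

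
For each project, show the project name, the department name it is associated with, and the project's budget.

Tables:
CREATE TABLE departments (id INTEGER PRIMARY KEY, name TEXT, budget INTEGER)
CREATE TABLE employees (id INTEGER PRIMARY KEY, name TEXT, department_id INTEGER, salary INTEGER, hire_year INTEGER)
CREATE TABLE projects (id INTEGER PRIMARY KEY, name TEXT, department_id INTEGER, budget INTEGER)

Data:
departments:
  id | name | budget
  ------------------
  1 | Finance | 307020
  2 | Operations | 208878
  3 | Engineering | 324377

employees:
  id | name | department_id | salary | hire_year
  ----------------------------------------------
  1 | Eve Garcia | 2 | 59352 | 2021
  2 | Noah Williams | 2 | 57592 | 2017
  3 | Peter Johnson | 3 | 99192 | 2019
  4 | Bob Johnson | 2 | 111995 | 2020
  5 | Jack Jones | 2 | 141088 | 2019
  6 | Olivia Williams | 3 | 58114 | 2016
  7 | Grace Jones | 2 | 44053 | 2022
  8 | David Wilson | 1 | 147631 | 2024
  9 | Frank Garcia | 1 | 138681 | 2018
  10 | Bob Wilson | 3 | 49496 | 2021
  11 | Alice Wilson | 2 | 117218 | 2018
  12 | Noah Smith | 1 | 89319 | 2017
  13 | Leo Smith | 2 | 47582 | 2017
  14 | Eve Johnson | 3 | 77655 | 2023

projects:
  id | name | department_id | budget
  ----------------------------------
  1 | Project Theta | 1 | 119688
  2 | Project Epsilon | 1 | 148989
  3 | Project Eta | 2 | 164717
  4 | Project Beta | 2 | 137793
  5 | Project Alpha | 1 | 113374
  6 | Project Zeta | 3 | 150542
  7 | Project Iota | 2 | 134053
SELECT c.name, p.name AS department, c.budget FROM projects c JOIN departments p ON c.department_id = p.id

Execution result:
name | department | budget
Project Theta | Finance | 119688
Project Epsilon | Finance | 148989
Project Eta | Operations | 164717
Project Beta | Operations | 137793
Project Alpha | Finance | 113374
Project Zeta | Engineering | 150542
Project Iota | Operations | 134053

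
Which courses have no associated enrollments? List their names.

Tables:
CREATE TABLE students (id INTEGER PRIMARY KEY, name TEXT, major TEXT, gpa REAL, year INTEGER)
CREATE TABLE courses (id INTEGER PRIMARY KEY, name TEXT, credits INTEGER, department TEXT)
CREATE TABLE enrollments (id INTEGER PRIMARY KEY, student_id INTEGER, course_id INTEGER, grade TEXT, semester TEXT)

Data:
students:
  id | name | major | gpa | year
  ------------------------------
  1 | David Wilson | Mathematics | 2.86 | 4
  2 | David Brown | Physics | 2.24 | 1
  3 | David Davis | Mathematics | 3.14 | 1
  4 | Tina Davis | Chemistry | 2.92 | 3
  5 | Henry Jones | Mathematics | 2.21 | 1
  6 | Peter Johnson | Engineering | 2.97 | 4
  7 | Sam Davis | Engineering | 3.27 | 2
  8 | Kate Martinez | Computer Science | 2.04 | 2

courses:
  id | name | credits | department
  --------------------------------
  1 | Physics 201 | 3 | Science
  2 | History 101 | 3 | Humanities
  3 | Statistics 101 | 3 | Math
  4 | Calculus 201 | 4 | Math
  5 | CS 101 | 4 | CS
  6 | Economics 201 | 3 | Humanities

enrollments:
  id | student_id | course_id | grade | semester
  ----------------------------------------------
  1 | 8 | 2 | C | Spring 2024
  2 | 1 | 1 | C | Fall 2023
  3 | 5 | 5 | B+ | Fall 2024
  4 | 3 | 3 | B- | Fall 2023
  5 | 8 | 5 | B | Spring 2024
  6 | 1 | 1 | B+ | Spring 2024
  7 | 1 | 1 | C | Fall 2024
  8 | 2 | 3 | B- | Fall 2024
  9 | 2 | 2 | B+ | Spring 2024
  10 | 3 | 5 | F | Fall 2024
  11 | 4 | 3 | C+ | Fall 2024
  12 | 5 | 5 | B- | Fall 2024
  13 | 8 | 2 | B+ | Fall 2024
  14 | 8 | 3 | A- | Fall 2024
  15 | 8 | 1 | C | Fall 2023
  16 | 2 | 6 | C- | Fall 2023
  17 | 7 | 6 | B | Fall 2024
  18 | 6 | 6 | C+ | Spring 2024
SELECT p.name FROM courses p LEFT JOIN enrollments c ON c.course_id = p.id WHERE c.id IS NULL

Execution result:
Calculus 201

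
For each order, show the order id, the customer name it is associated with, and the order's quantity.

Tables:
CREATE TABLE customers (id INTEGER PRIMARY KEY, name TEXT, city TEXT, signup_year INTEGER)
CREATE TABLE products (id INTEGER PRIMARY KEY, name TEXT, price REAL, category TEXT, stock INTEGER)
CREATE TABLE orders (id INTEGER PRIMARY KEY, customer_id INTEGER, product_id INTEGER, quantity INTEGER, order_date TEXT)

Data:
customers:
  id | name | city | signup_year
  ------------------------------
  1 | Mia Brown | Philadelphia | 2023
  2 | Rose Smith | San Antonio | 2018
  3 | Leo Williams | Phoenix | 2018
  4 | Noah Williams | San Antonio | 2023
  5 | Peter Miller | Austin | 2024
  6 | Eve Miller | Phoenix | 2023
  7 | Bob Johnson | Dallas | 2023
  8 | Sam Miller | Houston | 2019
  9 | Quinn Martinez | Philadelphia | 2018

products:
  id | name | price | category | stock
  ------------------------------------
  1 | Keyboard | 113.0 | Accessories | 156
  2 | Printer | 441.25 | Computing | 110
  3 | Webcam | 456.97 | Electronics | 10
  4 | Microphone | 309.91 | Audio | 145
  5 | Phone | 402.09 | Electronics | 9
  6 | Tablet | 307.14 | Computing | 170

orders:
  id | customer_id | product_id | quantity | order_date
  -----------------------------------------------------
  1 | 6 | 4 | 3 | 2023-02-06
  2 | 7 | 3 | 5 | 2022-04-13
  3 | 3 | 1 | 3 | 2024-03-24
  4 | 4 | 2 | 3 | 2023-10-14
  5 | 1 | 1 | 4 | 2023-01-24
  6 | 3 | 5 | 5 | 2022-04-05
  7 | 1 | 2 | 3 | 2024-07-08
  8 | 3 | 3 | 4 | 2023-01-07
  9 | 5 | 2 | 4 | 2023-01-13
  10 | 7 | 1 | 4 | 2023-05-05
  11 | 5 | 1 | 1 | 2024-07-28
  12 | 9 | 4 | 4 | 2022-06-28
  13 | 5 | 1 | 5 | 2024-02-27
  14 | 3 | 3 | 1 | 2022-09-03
SELECT c.id, p.name AS customer, c.quantity FROM orders c JOIN customers p ON c.customer_id = p.id

Execution result:
id | customer | quantity
1 | Eve Miller | 3
2 | Bob Johnson | 5
3 | Leo Williams | 3
4 | Noah Williams | 3
5 | Mia Brown | 4
6 | Leo Williams | 5
7 | Mia Brown | 3
8 | Leo Williams | 4
9 | Peter Miller | 4
10 | Bob Johnson | 4
11 | Peter Miller | 1
12 | Quinn Martinez | 4
13 | Peter Miller | 5
14 | Leo Williams | 1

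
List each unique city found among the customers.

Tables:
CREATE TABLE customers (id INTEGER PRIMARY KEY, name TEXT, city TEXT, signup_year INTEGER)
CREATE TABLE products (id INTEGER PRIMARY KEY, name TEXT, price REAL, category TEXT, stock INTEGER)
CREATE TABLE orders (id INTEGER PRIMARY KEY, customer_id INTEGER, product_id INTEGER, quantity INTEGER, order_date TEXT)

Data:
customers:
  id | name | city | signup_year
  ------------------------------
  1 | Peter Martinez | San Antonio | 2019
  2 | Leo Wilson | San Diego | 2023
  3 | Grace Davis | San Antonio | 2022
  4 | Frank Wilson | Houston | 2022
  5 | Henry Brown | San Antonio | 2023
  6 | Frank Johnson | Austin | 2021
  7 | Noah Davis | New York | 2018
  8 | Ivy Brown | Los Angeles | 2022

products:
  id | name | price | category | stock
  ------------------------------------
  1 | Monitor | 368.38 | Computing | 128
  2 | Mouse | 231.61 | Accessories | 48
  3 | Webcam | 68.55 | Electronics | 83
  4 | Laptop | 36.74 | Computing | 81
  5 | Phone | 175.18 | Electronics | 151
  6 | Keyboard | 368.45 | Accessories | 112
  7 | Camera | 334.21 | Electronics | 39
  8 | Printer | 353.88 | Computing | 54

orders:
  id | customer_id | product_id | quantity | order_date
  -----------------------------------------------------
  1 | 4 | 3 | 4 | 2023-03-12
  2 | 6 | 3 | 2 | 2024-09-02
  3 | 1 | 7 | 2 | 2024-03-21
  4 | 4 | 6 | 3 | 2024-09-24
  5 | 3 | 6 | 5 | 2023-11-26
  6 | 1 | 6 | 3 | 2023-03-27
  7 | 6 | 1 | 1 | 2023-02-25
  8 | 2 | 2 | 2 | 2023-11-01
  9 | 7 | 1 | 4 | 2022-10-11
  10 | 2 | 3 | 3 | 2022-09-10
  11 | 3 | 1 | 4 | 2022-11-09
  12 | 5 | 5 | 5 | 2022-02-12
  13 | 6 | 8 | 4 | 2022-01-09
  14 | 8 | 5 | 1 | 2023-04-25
SELECT DISTINCT city FROM customers

Execution result:
city
San Antonio
San Diego
Houston
Austin
New York
Los Angeles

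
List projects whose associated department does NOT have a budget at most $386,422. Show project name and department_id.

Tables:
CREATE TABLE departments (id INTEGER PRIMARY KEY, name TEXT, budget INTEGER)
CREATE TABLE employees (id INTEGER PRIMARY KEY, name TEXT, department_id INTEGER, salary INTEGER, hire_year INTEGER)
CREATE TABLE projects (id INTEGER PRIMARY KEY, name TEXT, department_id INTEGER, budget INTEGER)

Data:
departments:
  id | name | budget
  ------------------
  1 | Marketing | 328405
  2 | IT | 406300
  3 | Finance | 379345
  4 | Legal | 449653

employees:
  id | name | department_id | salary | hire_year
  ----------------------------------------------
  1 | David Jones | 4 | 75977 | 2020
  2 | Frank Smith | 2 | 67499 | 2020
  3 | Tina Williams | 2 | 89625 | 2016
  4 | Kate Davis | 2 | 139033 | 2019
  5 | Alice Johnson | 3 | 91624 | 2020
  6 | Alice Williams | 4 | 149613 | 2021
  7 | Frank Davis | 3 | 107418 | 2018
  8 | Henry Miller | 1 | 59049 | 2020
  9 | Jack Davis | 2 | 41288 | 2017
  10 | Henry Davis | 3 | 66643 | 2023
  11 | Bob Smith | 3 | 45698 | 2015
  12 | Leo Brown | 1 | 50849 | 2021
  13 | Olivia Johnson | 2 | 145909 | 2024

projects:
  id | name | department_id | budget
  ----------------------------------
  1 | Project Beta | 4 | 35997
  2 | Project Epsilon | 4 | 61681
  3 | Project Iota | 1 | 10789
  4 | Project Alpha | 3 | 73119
SELECT name, department_id FROM projects WHERE department_id NOT IN (SELECT id FROM departments WHERE budget <= 386422)

Execution result:
name | department_id
Project Beta | 4
Project Epsilon | 4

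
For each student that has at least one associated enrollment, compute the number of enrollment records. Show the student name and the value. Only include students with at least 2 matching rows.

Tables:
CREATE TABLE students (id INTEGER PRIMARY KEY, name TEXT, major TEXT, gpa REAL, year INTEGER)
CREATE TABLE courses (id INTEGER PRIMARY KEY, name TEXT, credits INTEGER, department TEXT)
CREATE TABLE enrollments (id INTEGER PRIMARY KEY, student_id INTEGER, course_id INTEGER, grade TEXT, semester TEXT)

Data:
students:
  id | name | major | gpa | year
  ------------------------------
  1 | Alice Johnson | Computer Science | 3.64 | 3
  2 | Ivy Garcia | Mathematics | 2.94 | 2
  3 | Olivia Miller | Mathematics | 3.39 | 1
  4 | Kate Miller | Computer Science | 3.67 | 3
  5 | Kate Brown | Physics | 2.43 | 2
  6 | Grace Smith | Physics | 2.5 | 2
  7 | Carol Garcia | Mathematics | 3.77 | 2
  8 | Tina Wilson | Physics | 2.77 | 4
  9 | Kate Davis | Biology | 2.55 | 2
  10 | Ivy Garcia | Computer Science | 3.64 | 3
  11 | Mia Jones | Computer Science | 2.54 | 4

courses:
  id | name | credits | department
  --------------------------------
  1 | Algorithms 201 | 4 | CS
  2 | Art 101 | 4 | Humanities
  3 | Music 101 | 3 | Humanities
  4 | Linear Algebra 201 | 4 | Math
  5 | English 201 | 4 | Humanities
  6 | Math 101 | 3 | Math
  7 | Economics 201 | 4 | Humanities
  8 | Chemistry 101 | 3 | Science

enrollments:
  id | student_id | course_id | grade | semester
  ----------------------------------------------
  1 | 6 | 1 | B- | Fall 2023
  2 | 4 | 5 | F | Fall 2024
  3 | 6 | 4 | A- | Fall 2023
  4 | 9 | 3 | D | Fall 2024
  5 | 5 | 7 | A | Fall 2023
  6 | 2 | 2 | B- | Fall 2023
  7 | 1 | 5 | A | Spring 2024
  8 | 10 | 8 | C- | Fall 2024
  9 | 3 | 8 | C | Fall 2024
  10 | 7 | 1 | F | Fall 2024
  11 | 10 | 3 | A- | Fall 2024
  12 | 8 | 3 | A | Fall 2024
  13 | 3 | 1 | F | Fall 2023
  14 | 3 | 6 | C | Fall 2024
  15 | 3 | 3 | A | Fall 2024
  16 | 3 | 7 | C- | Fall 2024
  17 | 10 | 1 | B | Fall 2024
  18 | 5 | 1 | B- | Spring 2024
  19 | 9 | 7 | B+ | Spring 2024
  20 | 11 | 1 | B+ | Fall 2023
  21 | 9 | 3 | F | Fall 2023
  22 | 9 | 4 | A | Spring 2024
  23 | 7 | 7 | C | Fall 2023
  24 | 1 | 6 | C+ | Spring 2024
SELECT p.name, COUNT(*) AS n FROM enrollments c JOIN students p ON c.student_id = p.id GROUP BY p.id, p.name HAVING COUNT(*) >= 2

Execution result:
name | n
Alice Johnson | 2
Olivia Miller | 5
Kate Brown | 2
Grace Smith | 2
Carol Garcia | 2
Kate Davis | 4
Ivy Garcia | 3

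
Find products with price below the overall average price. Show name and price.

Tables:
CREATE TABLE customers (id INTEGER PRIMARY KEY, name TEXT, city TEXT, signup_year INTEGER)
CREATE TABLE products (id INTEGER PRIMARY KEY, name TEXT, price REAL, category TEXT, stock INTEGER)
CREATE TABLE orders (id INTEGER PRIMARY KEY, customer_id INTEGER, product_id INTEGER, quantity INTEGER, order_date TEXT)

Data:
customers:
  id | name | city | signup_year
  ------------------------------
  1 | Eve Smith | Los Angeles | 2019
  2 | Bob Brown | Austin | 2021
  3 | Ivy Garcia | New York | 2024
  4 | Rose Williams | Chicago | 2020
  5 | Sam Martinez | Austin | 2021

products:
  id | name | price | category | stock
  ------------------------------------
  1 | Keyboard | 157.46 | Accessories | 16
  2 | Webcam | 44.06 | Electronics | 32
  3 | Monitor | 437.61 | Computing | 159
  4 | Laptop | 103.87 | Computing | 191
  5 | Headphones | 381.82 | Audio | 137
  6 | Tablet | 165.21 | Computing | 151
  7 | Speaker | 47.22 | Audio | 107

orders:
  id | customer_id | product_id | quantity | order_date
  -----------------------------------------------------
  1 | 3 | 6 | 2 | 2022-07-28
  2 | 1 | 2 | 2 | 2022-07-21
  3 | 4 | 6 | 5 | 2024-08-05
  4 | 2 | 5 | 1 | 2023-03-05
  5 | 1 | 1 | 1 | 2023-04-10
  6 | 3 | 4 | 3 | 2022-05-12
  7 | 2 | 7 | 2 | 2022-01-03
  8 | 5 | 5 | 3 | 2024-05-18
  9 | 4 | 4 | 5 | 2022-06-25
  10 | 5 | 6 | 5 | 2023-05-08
SELECT name, price FROM products WHERE price < (SELECT AVG(price) FROM products)

Execution result:
name | price
Keyboard | 157.46
Webcam | 44.06
Laptop | 103.87
Tablet | 165.21
Speaker | 47.22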